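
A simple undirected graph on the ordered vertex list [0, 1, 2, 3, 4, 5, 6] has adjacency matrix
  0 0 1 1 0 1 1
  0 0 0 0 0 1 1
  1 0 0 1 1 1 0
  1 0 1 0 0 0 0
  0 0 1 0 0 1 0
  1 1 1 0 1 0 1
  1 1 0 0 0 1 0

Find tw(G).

A width-2 tree decomposition is:
Bags: B1 = {1, 5, 6}  B2 = {0, 5, 6}  B3 = {0, 2, 5}  B4 = {2, 4, 5}  B5 = {0, 2, 3}
Tree: B1–B2, B2–B3, B3–B4, B3–B5
The largest bag has 3 vertices, giving width 2; this decomposition certifies tw(G) ≤ 2. On the other hand G contains the 3-clique {0, 2, 3}. A clique must lie in a single bag of any decomposition, so no decomposition can have width below 2. Hence tw(G) = 2 exactly.

2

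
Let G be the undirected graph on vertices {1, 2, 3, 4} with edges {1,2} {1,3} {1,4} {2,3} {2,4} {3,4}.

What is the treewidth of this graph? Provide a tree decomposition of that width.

Treewidth 3.
One optimal decomposition is:
Bags: B1 = {1, 2, 3, 4}
Tree: (single bag)

A single bag containing all 4 vertices is trivially a valid decomposition of width 3. On the other hand G contains the 4-clique {1, 2, 3, 4}. A clique must lie in a single bag of any decomposition, so no decomposition can have width below 3. Hence tw(G) = 3 exactly.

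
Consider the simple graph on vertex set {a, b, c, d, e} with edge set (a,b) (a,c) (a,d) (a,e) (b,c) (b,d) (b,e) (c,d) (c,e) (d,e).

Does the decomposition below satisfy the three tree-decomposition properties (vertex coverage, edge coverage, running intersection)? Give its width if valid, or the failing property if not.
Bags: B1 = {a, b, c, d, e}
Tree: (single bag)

Yes; width 4.

Vertex coverage: the bags together contain {a, b, c, d, e}, the full vertex set. Edge coverage: each edge of G has both endpoints in at least one bag. Running intersection: for every vertex, the bags containing it form a connected subtree. All three properties hold, so this is a valid tree decomposition of width max|bag| − 1 = 4, and hence tw(G) ≤ 4.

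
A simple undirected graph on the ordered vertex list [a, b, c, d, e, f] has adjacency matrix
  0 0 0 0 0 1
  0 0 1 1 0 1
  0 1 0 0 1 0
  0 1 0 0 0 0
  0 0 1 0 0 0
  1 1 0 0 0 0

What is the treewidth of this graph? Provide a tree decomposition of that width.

Every bag has size at most 2, so the width is 2 − 1 = 1 and tw(G) ≤ 1. Any graph with an edge has treewidth ≥ 1, and G has the edge b–f. Combining the bounds, tw(G) = 1.

Treewidth 1.
One optimal decomposition is:
Bags: B1 = {b, f}  B2 = {b, c}  B3 = {b, d}  B4 = {c, e}  B5 = {a, f}
Tree: B1–B2, B2–B3, B2–B4, B1–B5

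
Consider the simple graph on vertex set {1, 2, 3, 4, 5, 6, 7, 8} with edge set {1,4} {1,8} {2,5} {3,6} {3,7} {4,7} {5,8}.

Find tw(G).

1

A width-1 tree decomposition is:
Bags: B1 = {3, 6}  B2 = {3, 7}  B3 = {4, 7}  B4 = {1, 4}  B5 = {1, 8}  B6 = {5, 8}  B7 = {2, 5}
Tree: B1–B2, B2–B3, B3–B4, B4–B5, B5–B6, B6–B7
Each bag holds 2 vertices, so the decomposition has width 1, which upper-bounds the treewidth. Any graph with an edge has treewidth ≥ 1, and G has the edge 6–3. Combining the bounds, tw(G) = 1.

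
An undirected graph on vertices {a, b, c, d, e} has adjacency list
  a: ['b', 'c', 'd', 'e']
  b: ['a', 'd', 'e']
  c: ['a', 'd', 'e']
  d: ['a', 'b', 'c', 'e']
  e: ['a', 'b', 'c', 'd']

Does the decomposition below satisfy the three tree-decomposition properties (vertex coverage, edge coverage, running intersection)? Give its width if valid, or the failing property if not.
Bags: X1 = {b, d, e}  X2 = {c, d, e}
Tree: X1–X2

No — vertex a appears in no bag.

A tree decomposition must satisfy three properties: every vertex lies in some bag; for every edge, both endpoints lie together in some bag; and for every vertex, the bags containing it form a connected subtree. Here vertex a appears in no bag, so the decomposition is invalid.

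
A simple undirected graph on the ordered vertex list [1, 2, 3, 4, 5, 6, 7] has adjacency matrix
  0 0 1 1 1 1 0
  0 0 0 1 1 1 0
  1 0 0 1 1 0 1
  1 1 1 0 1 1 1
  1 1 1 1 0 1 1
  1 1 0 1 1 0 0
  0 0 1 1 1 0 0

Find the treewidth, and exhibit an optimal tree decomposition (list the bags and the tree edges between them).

Every bag has size at most 4, so the width is 4 − 1 = 3 and tw(G) ≤ 3. For the lower bound, the 4 vertices {1, 3, 4, 5} are pairwise adjacent, and any tree decomposition puts a clique entirely inside one bag — forcing width ≥ 3. Hence tw(G) = 3 exactly.

Treewidth 3.
One such decomposition:
Bags: B1 = {1, 3, 4, 5}  B2 = {1, 4, 5, 6}  B3 = {3, 4, 5, 7}  B4 = {2, 4, 5, 6}
Tree: B1–B2, B1–B3, B2–B4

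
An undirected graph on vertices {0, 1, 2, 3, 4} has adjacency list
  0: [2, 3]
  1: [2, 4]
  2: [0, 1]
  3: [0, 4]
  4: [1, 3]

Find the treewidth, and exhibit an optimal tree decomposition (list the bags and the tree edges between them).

The largest bag has 3 vertices, giving width 2; this decomposition certifies tw(G) ≤ 2. Since 4–1–2–0–3–4 is a cycle in G, G is not acyclic. Forests are exactly the graphs of treewidth ≤ 1, so tw(G) ≥ 2. The upper and lower bounds meet at 2, so that is the treewidth.

Treewidth 2.
One such decomposition:
Bags: B1 = {1, 2, 4}  B2 = {0, 2, 4}  B3 = {0, 3, 4}
Tree: B1–B2, B2–B3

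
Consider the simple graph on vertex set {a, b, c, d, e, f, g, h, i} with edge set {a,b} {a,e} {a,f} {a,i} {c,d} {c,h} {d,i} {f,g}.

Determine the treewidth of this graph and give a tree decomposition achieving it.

Treewidth 1.
One such decomposition:
Bags: B1 = {a, e}  B2 = {a, f}  B3 = {a, i}  B4 = {a, b}  B5 = {d, i}  B6 = {f, g}  B7 = {c, d}  B8 = {c, h}
Tree: B1–B2, B1–B3, B2–B4, B3–B5, B2–B6, B5–B7, B7–B8

Every bag has size at most 2, so the width is 2 − 1 = 1 and tw(G) ≤ 1. G has an edge, so its treewidth is at least 1. Therefore the treewidth is 1.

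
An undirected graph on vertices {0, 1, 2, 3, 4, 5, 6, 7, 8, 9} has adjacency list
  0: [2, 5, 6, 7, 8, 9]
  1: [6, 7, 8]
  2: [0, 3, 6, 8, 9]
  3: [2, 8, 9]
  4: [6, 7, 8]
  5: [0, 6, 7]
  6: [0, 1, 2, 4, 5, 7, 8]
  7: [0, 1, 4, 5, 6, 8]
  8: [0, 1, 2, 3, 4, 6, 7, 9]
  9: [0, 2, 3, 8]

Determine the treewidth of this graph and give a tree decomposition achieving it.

Every bag has size at most 4, so the width is 4 − 1 = 3 and tw(G) ≤ 3. For the lower bound, the 4 vertices {0, 2, 8, 9} are pairwise adjacent, and any tree decomposition puts a clique entirely inside one bag — forcing width ≥ 3. Combining the bounds, tw(G) = 3.

Treewidth 3.
One such decomposition:
Bags: B1 = {0, 2, 6, 8}  B2 = {0, 2, 8, 9}  B3 = {0, 6, 7, 8}  B4 = {1, 6, 7, 8}  B5 = {0, 5, 6, 7}  B6 = {2, 3, 8, 9}  B7 = {4, 6, 7, 8}
Tree: B1–B2, B1–B3, B3–B4, B3–B5, B2–B6, B3–B7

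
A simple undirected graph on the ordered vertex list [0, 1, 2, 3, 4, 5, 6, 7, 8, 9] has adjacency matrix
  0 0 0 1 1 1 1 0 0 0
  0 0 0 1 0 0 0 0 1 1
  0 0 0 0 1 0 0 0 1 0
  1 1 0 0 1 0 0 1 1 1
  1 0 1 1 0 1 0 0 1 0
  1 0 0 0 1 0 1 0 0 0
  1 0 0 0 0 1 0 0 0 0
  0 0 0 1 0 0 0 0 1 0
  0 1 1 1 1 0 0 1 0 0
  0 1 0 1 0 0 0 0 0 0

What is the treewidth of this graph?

A width-2 tree decomposition is:
Bags: B1 = {0, 3, 4}  B2 = {3, 4, 8}  B3 = {3, 7, 8}  B4 = {0, 4, 5}  B5 = {1, 3, 8}  B6 = {1, 3, 9}  B7 = {2, 4, 8}  B8 = {0, 5, 6}
Tree: B1–B2, B2–B3, B1–B4, B2–B5, B5–B6, B2–B7, B4–B8
Each bag holds 3 vertices, so the decomposition has width 2, which upper-bounds the treewidth. Conversely, {2, 4, 8} is a clique of size 3, and the vertices of any clique must share a bag in every tree decomposition; so some bag has ≥ 3 vertices and tw(G) ≥ 2. Therefore the treewidth is 2.

2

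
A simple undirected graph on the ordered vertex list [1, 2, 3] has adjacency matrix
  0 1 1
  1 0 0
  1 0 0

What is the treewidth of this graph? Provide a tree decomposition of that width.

The largest bag has 2 vertices, giving width 1; this decomposition certifies tw(G) ≤ 1. G has an edge, so its treewidth is at least 1. Hence tw(G) = 1 exactly.

Treewidth 1.
Bags: B1 = {1, 2}  B2 = {1, 3}
Tree: B1–B2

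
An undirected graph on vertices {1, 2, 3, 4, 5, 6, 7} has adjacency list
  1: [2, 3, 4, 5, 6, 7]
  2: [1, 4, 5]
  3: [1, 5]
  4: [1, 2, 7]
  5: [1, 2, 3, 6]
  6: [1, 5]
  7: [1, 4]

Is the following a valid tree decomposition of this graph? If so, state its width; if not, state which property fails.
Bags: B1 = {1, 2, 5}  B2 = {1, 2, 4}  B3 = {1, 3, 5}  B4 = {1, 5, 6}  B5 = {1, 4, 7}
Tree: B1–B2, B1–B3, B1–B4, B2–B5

Vertex coverage: the bags together contain {1, 2, 3, 4, 5, 6, 7}, the full vertex set. Edge coverage: each edge of G has both endpoints in at least one bag. Running intersection: for every vertex, the bags containing it form a connected subtree. All three properties hold, so this is a valid tree decomposition of width max|bag| − 1 = 2, and hence tw(G) ≤ 2.

Yes; width 2.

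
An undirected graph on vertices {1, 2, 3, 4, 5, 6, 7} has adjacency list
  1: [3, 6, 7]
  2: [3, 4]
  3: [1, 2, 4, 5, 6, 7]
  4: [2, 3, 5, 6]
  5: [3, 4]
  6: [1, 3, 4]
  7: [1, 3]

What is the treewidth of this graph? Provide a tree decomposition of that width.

Each bag holds 3 vertices, so the decomposition has width 2, which upper-bounds the treewidth. For the lower bound, the 3 vertices {1, 3, 6} are pairwise adjacent, and any tree decomposition puts a clique entirely inside one bag — forcing width ≥ 2. Therefore the treewidth is 2.

Treewidth 2.
One optimal decomposition is:
Bags: B1 = {3, 4, 6}  B2 = {1, 3, 6}  B3 = {2, 3, 4}  B4 = {1, 3, 7}  B5 = {3, 4, 5}
Tree: B1–B2, B1–B3, B2–B4, B3–B5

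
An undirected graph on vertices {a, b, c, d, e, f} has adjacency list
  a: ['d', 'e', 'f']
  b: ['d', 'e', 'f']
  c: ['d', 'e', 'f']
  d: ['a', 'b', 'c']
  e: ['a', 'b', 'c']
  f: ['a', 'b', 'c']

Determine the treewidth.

A width-3 tree decomposition is:
Bags: B1 = {b, d, e, f}  B2 = {c, d, e, f}  B3 = {a, d, e, f}
Tree: B1–B2, B2–B3
Each bag holds 4 vertices, so the decomposition has width 3, which upper-bounds the treewidth. For the lower bound: the 4 vertex sets {b,f}, {c,e}, {d}, {a} are disjoint, each induces a connected subgraph, and every pair is joined by at least one edge of G. Contracting each set to a single vertex therefore yields K_{4} as a minor, and since treewidth is minor-monotone, tw(G) ≥ tw(K_{4}) = 3. Hence tw(G) = 3 exactly.

3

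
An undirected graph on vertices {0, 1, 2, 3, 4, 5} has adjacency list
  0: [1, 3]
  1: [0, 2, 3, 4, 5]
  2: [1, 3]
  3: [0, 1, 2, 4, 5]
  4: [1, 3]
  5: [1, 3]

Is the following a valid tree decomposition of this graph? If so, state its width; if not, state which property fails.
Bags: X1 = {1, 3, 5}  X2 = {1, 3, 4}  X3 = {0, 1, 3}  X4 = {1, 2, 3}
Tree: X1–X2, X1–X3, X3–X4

Yes; width 2.

Vertex coverage: the bags together contain {0, 1, 2, 3, 4, 5}, the full vertex set. Edge coverage: each edge of G has both endpoints in at least one bag. Running intersection: for every vertex, the bags containing it form a connected subtree. All three properties hold, so this is a valid tree decomposition of width max|bag| − 1 = 2, and hence tw(G) ≤ 2.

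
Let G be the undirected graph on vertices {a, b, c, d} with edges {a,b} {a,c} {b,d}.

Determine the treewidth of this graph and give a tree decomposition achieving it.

Treewidth 1.
Bags: B1 = {a, b}  B2 = {a, c}  B3 = {b, d}
Tree: B1–B2, B1–B3

Every bag has size at most 2, so the width is 2 − 1 = 1 and tw(G) ≤ 1. G has an edge, so its treewidth is at least 1. The upper and lower bounds meet at 1, so that is the treewidth.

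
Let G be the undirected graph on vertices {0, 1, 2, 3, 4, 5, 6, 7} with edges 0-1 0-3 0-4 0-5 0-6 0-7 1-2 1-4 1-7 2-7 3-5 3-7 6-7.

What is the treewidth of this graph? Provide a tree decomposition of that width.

The largest bag has 3 vertices, giving width 2; this decomposition certifies tw(G) ≤ 2. On the other hand G contains the 3-clique {0, 1, 4}. A clique must lie in a single bag of any decomposition, so no decomposition can have width below 2. Combining the bounds, tw(G) = 2.

Treewidth 2.
Bags: B1 = {0, 6, 7}  B2 = {0, 3, 7}  B3 = {0, 1, 7}  B4 = {1, 2, 7}  B5 = {0, 3, 5}  B6 = {0, 1, 4}
Tree: B1–B2, B2–B3, B3–B4, B2–B5, B3–B6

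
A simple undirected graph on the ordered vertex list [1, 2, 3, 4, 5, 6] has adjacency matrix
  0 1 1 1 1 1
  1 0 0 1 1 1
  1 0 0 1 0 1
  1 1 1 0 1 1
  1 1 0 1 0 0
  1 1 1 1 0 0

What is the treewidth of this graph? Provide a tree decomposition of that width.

Treewidth 3.
One such decomposition:
Bags: B1 = {1, 2, 4, 6}  B2 = {1, 2, 4, 5}  B3 = {1, 3, 4, 6}
Tree: B1–B2, B1–B3

Every bag has size at most 4, so the width is 4 − 1 = 3 and tw(G) ≤ 3. On the other hand G contains the 4-clique {1, 2, 4, 5}. A clique must lie in a single bag of any decomposition, so no decomposition can have width below 3. Therefore the treewidth is 3.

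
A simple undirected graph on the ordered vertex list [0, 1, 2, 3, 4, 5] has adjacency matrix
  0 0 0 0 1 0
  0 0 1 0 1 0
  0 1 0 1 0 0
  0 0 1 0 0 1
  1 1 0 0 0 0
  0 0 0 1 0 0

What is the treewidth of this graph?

A width-1 tree decomposition is:
Bags: B1 = {3, 5}  B2 = {2, 3}  B3 = {1, 2}  B4 = {1, 4}  B5 = {0, 4}
Tree: B1–B2, B2–B3, B3–B4, B4–B5
The largest bag has 2 vertices, giving width 1; this decomposition certifies tw(G) ≤ 1. Any graph with an edge has treewidth ≥ 1, and G has the edge 5–3. Therefore the treewidth is 1.

1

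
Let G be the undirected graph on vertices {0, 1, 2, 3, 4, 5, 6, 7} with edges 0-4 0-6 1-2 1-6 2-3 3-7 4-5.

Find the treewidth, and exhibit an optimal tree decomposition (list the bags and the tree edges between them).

Each bag holds 2 vertices, so the decomposition has width 1, which upper-bounds the treewidth. G has an edge, so its treewidth is at least 1. The upper and lower bounds meet at 1, so that is the treewidth.

Treewidth 1.
One such decomposition:
Bags: B1 = {3, 7}  B2 = {2, 3}  B3 = {1, 2}  B4 = {1, 6}  B5 = {0, 6}  B6 = {0, 4}  B7 = {4, 5}
Tree: B1–B2, B2–B3, B3–B4, B4–B5, B5–B6, B6–B7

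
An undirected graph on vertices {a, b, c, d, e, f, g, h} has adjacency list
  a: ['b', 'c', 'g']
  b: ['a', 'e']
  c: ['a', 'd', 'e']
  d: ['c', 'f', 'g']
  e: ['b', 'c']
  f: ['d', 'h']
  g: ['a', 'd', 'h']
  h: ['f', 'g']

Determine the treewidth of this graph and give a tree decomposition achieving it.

Treewidth 2.
One such decomposition:
Bags: B1 = {b, c, e}  B2 = {a, b, c}  B3 = {a, c, d}  B4 = {a, d, g}  B5 = {d, f, g}  B6 = {f, g, h}
Tree: B1–B2, B2–B3, B3–B4, B4–B5, B5–B6

Each bag holds 3 vertices, so the decomposition has width 2, which upper-bounds the treewidth. For the lower bound, G contains the cycle e–b–a–c–e, so G is not a forest; only forests have treewidth ≤ 1, hence tw(G) ≥ 2. Hence tw(G) = 2 exactly.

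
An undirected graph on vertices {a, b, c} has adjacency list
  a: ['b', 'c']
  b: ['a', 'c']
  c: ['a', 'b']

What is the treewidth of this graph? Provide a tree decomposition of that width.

With just one bag of size 3, the width is 3 − 1 = 2, so tw(G) ≤ 2. For the lower bound, the 3 vertices {a, b, c} are pairwise adjacent, and any tree decomposition puts a clique entirely inside one bag — forcing width ≥ 2. Combining the bounds, tw(G) = 2.

Treewidth 2.
Bags: B1 = {a, b, c}
Tree: (single bag)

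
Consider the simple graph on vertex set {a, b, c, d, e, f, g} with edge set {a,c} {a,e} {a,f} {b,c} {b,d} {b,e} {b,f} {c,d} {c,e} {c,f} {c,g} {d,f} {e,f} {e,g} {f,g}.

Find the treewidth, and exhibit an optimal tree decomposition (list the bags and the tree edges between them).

Every bag has size at most 4, so the width is 4 − 1 = 3 and tw(G) ≤ 3. For the lower bound, the 4 vertices {b, c, d, f} are pairwise adjacent, and any tree decomposition puts a clique entirely inside one bag — forcing width ≥ 3. Combining the bounds, tw(G) = 3.

Treewidth 3.
One such decomposition:
Bags: B1 = {a, c, e, f}  B2 = {b, c, e, f}  B3 = {c, e, f, g}  B4 = {b, c, d, f}
Tree: B1–B2, B1–B3, B2–B4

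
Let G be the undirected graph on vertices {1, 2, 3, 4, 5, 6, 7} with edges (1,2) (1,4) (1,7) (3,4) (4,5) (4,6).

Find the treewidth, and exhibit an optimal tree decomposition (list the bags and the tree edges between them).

Treewidth 1.
One optimal decomposition is:
Bags: B1 = {1, 4}  B2 = {3, 4}  B3 = {1, 2}  B4 = {4, 5}  B5 = {1, 7}  B6 = {4, 6}
Tree: B1–B2, B1–B3, B1–B4, B1–B5, B2–B6

The largest bag has 2 vertices, giving width 1; this decomposition certifies tw(G) ≤ 1. Since G has at least one edge (e.g. 1–4), it is not an edgeless graph, so tw(G) ≥ 1. Therefore the treewidth is 1.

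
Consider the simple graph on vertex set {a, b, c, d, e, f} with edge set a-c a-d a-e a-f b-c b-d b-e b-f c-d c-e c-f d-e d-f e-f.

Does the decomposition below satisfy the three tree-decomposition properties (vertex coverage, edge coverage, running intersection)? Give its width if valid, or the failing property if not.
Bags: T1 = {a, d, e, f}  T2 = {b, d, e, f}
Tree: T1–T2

No — vertex c appears in no bag.

A tree decomposition must satisfy three properties: every vertex lies in some bag; for every edge, both endpoints lie together in some bag; and for every vertex, the bags containing it form a connected subtree. Here vertex c appears in no bag, so the decomposition is invalid.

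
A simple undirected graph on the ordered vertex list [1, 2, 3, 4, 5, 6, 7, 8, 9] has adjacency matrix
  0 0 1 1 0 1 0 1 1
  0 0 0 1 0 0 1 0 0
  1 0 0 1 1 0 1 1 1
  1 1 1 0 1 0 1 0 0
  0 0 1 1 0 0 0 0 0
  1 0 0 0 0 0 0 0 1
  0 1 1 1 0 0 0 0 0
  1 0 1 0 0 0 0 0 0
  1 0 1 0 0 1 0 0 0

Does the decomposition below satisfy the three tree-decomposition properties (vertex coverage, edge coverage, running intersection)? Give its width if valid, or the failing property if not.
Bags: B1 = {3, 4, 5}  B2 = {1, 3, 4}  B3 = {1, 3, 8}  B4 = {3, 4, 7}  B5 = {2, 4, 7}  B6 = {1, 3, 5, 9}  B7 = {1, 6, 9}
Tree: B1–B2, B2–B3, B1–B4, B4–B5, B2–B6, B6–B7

No — bags containing vertex 5 are not connected in the tree.

A tree decomposition must satisfy three properties: every vertex lies in some bag; for every edge, both endpoints lie together in some bag; and for every vertex, the bags containing it form a connected subtree. Here bags containing vertex 5 are not connected in the tree, so the decomposition is invalid.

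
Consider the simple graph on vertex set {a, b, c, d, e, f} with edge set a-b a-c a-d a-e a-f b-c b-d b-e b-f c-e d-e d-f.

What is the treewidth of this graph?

3

A width-3 tree decomposition is:
Bags: B1 = {a, b, c, e}  B2 = {a, b, d, e}  B3 = {a, b, d, f}
Tree: B1–B2, B2–B3
Each bag holds 4 vertices, so the decomposition has width 3, which upper-bounds the treewidth. On the other hand G contains the 4-clique {a, b, d, e}. A clique must lie in a single bag of any decomposition, so no decomposition can have width below 3. Combining the bounds, tw(G) = 3.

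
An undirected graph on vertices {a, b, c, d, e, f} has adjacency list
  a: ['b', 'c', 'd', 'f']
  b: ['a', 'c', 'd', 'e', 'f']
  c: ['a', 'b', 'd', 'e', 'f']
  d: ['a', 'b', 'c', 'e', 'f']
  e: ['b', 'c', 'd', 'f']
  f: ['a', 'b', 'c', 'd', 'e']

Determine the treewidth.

A width-4 tree decomposition is:
Bags: B1 = {a, b, c, d, f}  B2 = {b, c, d, e, f}
Tree: B1–B2
Every bag has size at most 5, so the width is 5 − 1 = 4 and tw(G) ≤ 4. For the lower bound, the 5 vertices {b, c, d, e, f} are pairwise adjacent, and any tree decomposition puts a clique entirely inside one bag — forcing width ≥ 4. Hence tw(G) = 4 exactly.

4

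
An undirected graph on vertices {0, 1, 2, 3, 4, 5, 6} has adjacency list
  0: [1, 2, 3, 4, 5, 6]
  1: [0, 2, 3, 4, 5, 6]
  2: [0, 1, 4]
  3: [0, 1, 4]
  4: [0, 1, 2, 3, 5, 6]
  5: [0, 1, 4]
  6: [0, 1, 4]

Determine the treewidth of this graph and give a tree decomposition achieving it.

Treewidth 3.
Bags: B1 = {0, 1, 3, 4}  B2 = {0, 1, 4, 6}  B3 = {0, 1, 2, 4}  B4 = {0, 1, 4, 5}
Tree: B1–B2, B2–B3, B3–B4

Each bag holds 4 vertices, so the decomposition has width 3, which upper-bounds the treewidth. On the other hand G contains the 4-clique {0, 1, 2, 4}. A clique must lie in a single bag of any decomposition, so no decomposition can have width below 3. Therefore the treewidth is 3.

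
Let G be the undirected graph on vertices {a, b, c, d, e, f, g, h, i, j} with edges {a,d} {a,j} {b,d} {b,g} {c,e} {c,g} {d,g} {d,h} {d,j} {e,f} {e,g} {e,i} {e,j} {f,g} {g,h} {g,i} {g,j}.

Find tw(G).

A width-2 tree decomposition is:
Bags: B1 = {c, e, g}  B2 = {e, f, g}  B3 = {e, g, j}  B4 = {d, g, j}  B5 = {b, d, g}  B6 = {d, g, h}  B7 = {a, d, j}  B8 = {e, g, i}
Tree: B1–B2, B1–B3, B3–B4, B4–B5, B4–B6, B4–B7, B3–B8
Every bag has size at most 3, so the width is 3 − 1 = 2 and tw(G) ≤ 2. Conversely, {d, g, j} is a clique of size 3, and the vertices of any clique must share a bag in every tree decomposition; so some bag has ≥ 3 vertices and tw(G) ≥ 2. Therefore the treewidth is 2.

2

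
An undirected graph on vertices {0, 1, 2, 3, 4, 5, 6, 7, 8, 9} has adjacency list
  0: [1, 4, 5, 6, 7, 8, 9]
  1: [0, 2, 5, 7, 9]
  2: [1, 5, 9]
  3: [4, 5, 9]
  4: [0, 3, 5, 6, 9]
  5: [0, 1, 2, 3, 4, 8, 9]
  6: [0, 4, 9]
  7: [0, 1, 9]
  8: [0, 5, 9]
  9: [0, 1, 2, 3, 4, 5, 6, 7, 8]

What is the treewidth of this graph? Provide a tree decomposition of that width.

The largest bag has 4 vertices, giving width 3; this decomposition certifies tw(G) ≤ 3. Conversely, {0, 5, 8, 9} is a clique of size 4, and the vertices of any clique must share a bag in every tree decomposition; so some bag has ≥ 4 vertices and tw(G) ≥ 3. Hence tw(G) = 3 exactly.

Treewidth 3.
One such decomposition:
Bags: B1 = {0, 1, 5, 9}  B2 = {0, 1, 7, 9}  B3 = {0, 4, 5, 9}  B4 = {3, 4, 5, 9}  B5 = {0, 5, 8, 9}  B6 = {1, 2, 5, 9}  B7 = {0, 4, 6, 9}
Tree: B1–B2, B1–B3, B3–B4, B1–B5, B1–B6, B3–B7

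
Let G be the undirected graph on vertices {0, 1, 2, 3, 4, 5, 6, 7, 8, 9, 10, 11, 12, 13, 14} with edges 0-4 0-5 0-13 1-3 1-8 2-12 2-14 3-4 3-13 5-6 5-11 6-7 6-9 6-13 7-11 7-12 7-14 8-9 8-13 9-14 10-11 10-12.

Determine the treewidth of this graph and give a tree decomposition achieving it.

Treewidth 3.
One optimal decomposition is:
Bags: B1 = {0, 1, 3, 4}  B2 = {0, 1, 3, 13}  B3 = {0, 1, 8, 13}  B4 = {0, 5, 8, 13}  B5 = {5, 6, 8, 13}  B6 = {5, 6, 8, 9}  B7 = {5, 6, 9, 11}  B8 = {6, 7, 9, 11}  B9 = {7, 9, 11, 14}  B10 = {7, 10, 11, 14}  B11 = {7, 10, 12, 14}  B12 = {2, 10, 12, 14}
Tree: B1–B2, B2–B3, B3–B4, B4–B5, B5–B6, B6–B7, B7–B8, B8–B9, B9–B10, B10–B11, B11–B12

Every bag has size at most 4, so the width is 4 − 1 = 3 and tw(G) ≤ 3. For the lower bound: the 4 vertex sets {1,3,4}, {0}, {13}, {5,6,8,9} are disjoint, each induces a connected subgraph, and every pair is joined by at least one edge of G. Contracting each set to a single vertex therefore yields K_{4} as a minor, and since treewidth is minor-monotone, tw(G) ≥ tw(K_{4}) = 3. Combining the bounds, tw(G) = 3.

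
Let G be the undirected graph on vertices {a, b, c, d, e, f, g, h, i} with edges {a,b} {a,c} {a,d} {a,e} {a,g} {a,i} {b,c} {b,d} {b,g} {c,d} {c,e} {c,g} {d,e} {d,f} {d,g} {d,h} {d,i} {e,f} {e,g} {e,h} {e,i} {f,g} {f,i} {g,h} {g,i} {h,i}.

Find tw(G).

A width-4 tree decomposition is:
Bags: B1 = {a, d, e, g, i}  B2 = {a, c, d, e, g}  B3 = {a, b, c, d, g}  B4 = {d, e, g, h, i}  B5 = {d, e, f, g, i}
Tree: B1–B2, B2–B3, B1–B4, B1–B5
The largest bag has 5 vertices, giving width 4; this decomposition certifies tw(G) ≤ 4. On the other hand G contains the 5-clique {a, c, d, e, g}. A clique must lie in a single bag of any decomposition, so no decomposition can have width below 4. Combining the bounds, tw(G) = 4.

4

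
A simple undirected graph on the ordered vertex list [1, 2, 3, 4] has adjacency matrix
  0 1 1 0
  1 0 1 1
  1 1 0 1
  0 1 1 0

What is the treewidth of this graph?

2

A width-2 tree decomposition is:
Bags: B1 = {2, 3, 4}  B2 = {1, 2, 3}
Tree: B1–B2
The largest bag has 3 vertices, giving width 2; this decomposition certifies tw(G) ≤ 2. On the other hand G contains the 3-clique {1, 2, 3}. A clique must lie in a single bag of any decomposition, so no decomposition can have width below 2. The upper and lower bounds meet at 2, so that is the treewidth.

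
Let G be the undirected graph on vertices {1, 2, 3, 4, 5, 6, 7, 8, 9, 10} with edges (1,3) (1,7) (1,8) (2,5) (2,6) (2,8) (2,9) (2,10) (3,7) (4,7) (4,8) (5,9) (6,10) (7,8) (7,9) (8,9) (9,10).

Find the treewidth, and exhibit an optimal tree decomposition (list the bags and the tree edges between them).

Every bag has size at most 3, so the width is 3 − 1 = 2 and tw(G) ≤ 2. For the lower bound, the 3 vertices {1, 7, 8} are pairwise adjacent, and any tree decomposition puts a clique entirely inside one bag — forcing width ≥ 2. Hence tw(G) = 2 exactly.

Treewidth 2.
Bags: B1 = {2, 5, 9}  B2 = {2, 8, 9}  B3 = {2, 9, 10}  B4 = {7, 8, 9}  B5 = {1, 7, 8}  B6 = {2, 6, 10}  B7 = {4, 7, 8}  B8 = {1, 3, 7}
Tree: B1–B2, B2–B3, B2–B4, B4–B5, B3–B6, B5–B7, B5–B8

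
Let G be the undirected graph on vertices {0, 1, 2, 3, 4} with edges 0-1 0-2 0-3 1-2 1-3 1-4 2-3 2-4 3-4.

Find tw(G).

A width-3 tree decomposition is:
Bags: B1 = {1, 2, 3, 4}  B2 = {0, 1, 2, 3}
Tree: B1–B2
The largest bag has 4 vertices, giving width 3; this decomposition certifies tw(G) ≤ 3. Conversely, {0, 1, 2, 3} is a clique of size 4, and the vertices of any clique must share a bag in every tree decomposition; so some bag has ≥ 4 vertices and tw(G) ≥ 3. Combining the bounds, tw(G) = 3.

3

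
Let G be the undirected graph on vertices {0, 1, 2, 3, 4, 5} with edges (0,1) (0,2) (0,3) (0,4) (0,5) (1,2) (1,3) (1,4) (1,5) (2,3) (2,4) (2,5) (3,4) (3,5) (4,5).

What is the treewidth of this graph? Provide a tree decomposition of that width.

Treewidth 5.
One optimal decomposition is:
Bags: B1 = {0, 1, 2, 3, 4, 5}
Tree: (single bag)

With just one bag of size 6, the width is 6 − 1 = 5, so tw(G) ≤ 5. On the other hand G contains the 6-clique {0, 1, 2, 3, 4, 5}. A clique must lie in a single bag of any decomposition, so no decomposition can have width below 5. Combining the bounds, tw(G) = 5.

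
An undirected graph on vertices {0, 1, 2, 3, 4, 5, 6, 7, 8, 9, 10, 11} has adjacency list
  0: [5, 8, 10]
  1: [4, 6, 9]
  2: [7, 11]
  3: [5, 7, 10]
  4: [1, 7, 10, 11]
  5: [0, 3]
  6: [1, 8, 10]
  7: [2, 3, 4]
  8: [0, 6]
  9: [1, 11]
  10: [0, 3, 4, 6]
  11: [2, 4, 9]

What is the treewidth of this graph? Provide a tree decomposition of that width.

Treewidth 3.
One optimal decomposition is:
Bags: B1 = {0, 5, 6, 8}  B2 = {0, 5, 6, 10}  B3 = {3, 5, 6, 10}  B4 = {1, 3, 6, 10}  B5 = {1, 3, 4, 10}  B6 = {1, 3, 4, 7}  B7 = {1, 4, 7, 9}  B8 = {4, 7, 9, 11}  B9 = {2, 7, 9, 11}
Tree: B1–B2, B2–B3, B3–B4, B4–B5, B5–B6, B6–B7, B7–B8, B8–B9

Every bag has size at most 4, so the width is 4 − 1 = 3 and tw(G) ≤ 3. For the lower bound: the 4 vertex sets {0,5,8}, {6}, {10}, {1,3,4,7} are disjoint, each induces a connected subgraph, and every pair is joined by at least one edge of G. Contracting each set to a single vertex therefore yields K_{4} as a minor, and since treewidth is minor-monotone, tw(G) ≥ tw(K_{4}) = 3. The upper and lower bounds meet at 3, so that is the treewidth.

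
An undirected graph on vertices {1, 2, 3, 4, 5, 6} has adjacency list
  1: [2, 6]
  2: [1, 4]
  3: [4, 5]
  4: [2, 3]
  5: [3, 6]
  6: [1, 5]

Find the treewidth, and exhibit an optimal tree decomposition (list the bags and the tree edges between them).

Treewidth 2.
Bags: B1 = {3, 4, 5}  B2 = {2, 4, 5}  B3 = {1, 2, 5}  B4 = {1, 5, 6}
Tree: B1–B2, B2–B3, B3–B4

Every bag has size at most 3, so the width is 3 − 1 = 2 and tw(G) ≤ 2. For the lower bound, G contains the cycle 5–3–4–2–1–6–5, so G is not a forest; only forests have treewidth ≤ 1, hence tw(G) ≥ 2. Hence tw(G) = 2 exactly.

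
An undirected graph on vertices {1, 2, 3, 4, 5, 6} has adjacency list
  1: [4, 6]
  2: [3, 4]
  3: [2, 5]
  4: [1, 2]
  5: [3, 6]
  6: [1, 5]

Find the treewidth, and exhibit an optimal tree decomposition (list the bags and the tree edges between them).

Treewidth 2.
One such decomposition:
Bags: B1 = {2, 3, 4}  B2 = {1, 3, 4}  B3 = {1, 3, 6}  B4 = {3, 5, 6}
Tree: B1–B2, B2–B3, B3–B4

Every bag has size at most 3, so the width is 3 − 1 = 2 and tw(G) ≤ 2. For the lower bound, G contains the cycle 3–2–4–1–6–5–3, so G is not a forest; only forests have treewidth ≤ 1, hence tw(G) ≥ 2. Hence tw(G) = 2 exactly.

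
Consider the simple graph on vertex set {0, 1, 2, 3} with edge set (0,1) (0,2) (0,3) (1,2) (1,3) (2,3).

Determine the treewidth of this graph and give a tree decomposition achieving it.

Treewidth 3.
One optimal decomposition is:
Bags: B1 = {0, 1, 2, 3}
Tree: (single bag)

With just one bag of size 4, the width is 4 − 1 = 3, so tw(G) ≤ 3. Conversely, {0, 1, 2, 3} is a clique of size 4, and the vertices of any clique must share a bag in every tree decomposition; so some bag has ≥ 4 vertices and tw(G) ≥ 3. The upper and lower bounds meet at 3, so that is the treewidth.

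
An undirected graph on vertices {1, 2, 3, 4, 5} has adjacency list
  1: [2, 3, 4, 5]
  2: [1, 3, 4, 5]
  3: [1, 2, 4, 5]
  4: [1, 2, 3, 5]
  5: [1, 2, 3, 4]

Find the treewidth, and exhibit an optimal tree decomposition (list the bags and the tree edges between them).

Treewidth 4.
Bags: B1 = {1, 2, 3, 4, 5}
Tree: (single bag)

A single bag containing all 5 vertices is trivially a valid decomposition of width 4. Conversely, {1, 2, 3, 4, 5} is a clique of size 5, and the vertices of any clique must share a bag in every tree decomposition; so some bag has ≥ 5 vertices and tw(G) ≥ 4. The upper and lower bounds meet at 4, so that is the treewidth.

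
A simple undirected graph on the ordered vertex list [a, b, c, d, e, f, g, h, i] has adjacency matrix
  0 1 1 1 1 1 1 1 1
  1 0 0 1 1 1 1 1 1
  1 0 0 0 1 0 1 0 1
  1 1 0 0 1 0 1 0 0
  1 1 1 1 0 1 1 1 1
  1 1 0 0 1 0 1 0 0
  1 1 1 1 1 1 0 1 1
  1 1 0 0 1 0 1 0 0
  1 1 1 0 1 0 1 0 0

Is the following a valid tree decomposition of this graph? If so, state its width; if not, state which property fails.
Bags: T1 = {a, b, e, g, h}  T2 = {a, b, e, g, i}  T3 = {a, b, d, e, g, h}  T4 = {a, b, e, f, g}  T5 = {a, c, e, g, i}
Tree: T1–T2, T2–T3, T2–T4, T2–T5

A tree decomposition must satisfy three properties: every vertex lies in some bag; for every edge, both endpoints lie together in some bag; and for every vertex, the bags containing it form a connected subtree. Here bags containing vertex h are not connected in the tree, so the decomposition is invalid.

No — bags containing vertex h are not connected in the tree.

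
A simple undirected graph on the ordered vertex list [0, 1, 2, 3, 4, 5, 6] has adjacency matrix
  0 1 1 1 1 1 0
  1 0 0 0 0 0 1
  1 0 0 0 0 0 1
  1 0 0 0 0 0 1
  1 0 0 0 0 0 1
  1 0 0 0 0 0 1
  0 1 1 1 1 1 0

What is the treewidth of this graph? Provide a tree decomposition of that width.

Every bag has size at most 3, so the width is 3 − 1 = 2 and tw(G) ≤ 2. For the lower bound, G contains the cycle 6–4–0–2–6, so G is not a forest; only forests have treewidth ≤ 1, hence tw(G) ≥ 2. The upper and lower bounds meet at 2, so that is the treewidth.

Treewidth 2.
Bags: B1 = {0, 4, 6}  B2 = {0, 2, 6}  B3 = {0, 1, 6}  B4 = {0, 5, 6}  B5 = {0, 3, 6}
Tree: B1–B2, B2–B3, B3–B4, B4–B5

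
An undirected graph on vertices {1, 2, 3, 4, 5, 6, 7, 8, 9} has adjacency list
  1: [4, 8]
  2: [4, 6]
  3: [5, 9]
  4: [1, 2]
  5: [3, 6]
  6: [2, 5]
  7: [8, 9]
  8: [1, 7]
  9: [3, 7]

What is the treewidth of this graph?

2

A width-2 tree decomposition is:
Bags: B1 = {7, 8, 9}  B2 = {1, 8, 9}  B3 = {1, 4, 9}  B4 = {2, 4, 9}  B5 = {2, 6, 9}  B6 = {5, 6, 9}  B7 = {3, 5, 9}
Tree: B1–B2, B2–B3, B3–B4, B4–B5, B5–B6, B6–B7
Every bag has size at most 3, so the width is 3 − 1 = 2 and tw(G) ≤ 2. For the lower bound, G contains the cycle 9–7–8–1–4–2–6–5–3–9, so G is not a forest; only forests have treewidth ≤ 1, hence tw(G) ≥ 2. Therefore the treewidth is 2.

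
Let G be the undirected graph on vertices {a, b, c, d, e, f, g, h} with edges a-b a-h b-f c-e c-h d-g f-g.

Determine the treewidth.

1

A width-1 tree decomposition is:
Bags: B1 = {c, e}  B2 = {c, h}  B3 = {a, h}  B4 = {a, b}  B5 = {b, f}  B6 = {f, g}  B7 = {d, g}
Tree: B1–B2, B2–B3, B3–B4, B4–B5, B5–B6, B6–B7
The largest bag has 2 vertices, giving width 1; this decomposition certifies tw(G) ≤ 1. Any graph with an edge has treewidth ≥ 1, and G has the edge e–c. The upper and lower bounds meet at 1, so that is the treewidth.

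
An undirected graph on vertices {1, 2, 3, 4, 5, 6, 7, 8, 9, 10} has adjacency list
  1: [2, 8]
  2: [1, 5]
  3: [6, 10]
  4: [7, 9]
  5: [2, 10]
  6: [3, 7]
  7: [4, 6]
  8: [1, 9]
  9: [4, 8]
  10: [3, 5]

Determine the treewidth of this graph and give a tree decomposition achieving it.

Treewidth 2.
Bags: B1 = {1, 2, 5}  B2 = {1, 5, 10}  B3 = {1, 3, 10}  B4 = {1, 3, 6}  B5 = {1, 6, 7}  B6 = {1, 4, 7}  B7 = {1, 4, 9}  B8 = {1, 8, 9}
Tree: B1–B2, B2–B3, B3–B4, B4–B5, B5–B6, B6–B7, B7–B8

The largest bag has 3 vertices, giving width 2; this decomposition certifies tw(G) ≤ 2. For the lower bound, G contains the cycle 1–2–5–10–3–6–7–4–9–8–1, so G is not a forest; only forests have treewidth ≤ 1, hence tw(G) ≥ 2. Combining the bounds, tw(G) = 2.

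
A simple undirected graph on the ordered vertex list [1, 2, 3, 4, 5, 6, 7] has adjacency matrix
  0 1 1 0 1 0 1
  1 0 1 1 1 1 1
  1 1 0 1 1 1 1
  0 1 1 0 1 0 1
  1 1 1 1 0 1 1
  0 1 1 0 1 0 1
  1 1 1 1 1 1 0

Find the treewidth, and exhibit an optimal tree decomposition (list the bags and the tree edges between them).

Treewidth 4.
One optimal decomposition is:
Bags: B1 = {1, 2, 3, 5, 7}  B2 = {2, 3, 4, 5, 7}  B3 = {2, 3, 5, 6, 7}
Tree: B1–B2, B2–B3

Every bag has size at most 5, so the width is 5 − 1 = 4 and tw(G) ≤ 4. For the lower bound, the 5 vertices {1, 2, 3, 5, 7} are pairwise adjacent, and any tree decomposition puts a clique entirely inside one bag — forcing width ≥ 4. The upper and lower bounds meet at 4, so that is the treewidth.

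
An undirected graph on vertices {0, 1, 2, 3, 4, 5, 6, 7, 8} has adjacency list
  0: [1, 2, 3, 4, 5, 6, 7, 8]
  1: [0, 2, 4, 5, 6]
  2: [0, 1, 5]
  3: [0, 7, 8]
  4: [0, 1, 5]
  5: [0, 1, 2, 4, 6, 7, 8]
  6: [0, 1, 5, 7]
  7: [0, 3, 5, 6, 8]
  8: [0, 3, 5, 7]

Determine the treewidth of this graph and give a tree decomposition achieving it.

Treewidth 3.
One optimal decomposition is:
Bags: B1 = {0, 1, 5, 6}  B2 = {0, 5, 6, 7}  B3 = {0, 5, 7, 8}  B4 = {0, 3, 7, 8}  B5 = {0, 1, 4, 5}  B6 = {0, 1, 2, 5}
Tree: B1–B2, B2–B3, B3–B4, B1–B5, B1–B6

Each bag holds 4 vertices, so the decomposition has width 3, which upper-bounds the treewidth. Conversely, {0, 3, 7, 8} is a clique of size 4, and the vertices of any clique must share a bag in every tree decomposition; so some bag has ≥ 4 vertices and tw(G) ≥ 3. Therefore the treewidth is 3.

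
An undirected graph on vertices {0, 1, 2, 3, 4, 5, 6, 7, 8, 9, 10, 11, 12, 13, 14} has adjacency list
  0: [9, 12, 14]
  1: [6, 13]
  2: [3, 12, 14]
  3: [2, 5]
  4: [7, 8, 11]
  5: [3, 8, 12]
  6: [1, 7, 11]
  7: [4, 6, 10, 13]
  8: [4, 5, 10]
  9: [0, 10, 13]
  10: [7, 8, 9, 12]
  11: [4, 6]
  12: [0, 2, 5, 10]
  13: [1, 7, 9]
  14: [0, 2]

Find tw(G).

A width-3 tree decomposition is:
Bags: B1 = {2, 3, 5, 14}  B2 = {2, 5, 12, 14}  B3 = {0, 5, 12, 14}  B4 = {0, 5, 8, 12}  B5 = {0, 8, 10, 12}  B6 = {0, 8, 9, 10}  B7 = {4, 8, 9, 10}  B8 = {4, 7, 9, 10}  B9 = {4, 7, 9, 13}  B10 = {4, 7, 11, 13}  B11 = {6, 7, 11, 13}  B12 = {1, 6, 11, 13}
Tree: B1–B2, B2–B3, B3–B4, B4–B5, B5–B6, B6–B7, B7–B8, B8–B9, B9–B10, B10–B11, B11–B12
The largest bag has 4 vertices, giving width 3; this decomposition certifies tw(G) ≤ 3. For the lower bound: the 4 vertex sets {2,3,14}, {5}, {12}, {0,8,9,10} are disjoint, each induces a connected subgraph, and every pair is joined by at least one edge of G. Contracting each set to a single vertex therefore yields K_{4} as a minor, and since treewidth is minor-monotone, tw(G) ≥ tw(K_{4}) = 3. Hence tw(G) = 3 exactly.

3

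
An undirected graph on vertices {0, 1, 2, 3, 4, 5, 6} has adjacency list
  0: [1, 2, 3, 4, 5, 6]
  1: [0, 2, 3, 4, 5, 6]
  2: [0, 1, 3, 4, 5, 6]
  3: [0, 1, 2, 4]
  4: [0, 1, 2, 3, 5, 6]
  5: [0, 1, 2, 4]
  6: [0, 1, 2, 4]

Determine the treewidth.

A width-4 tree decomposition is:
Bags: B1 = {0, 1, 2, 4, 6}  B2 = {0, 1, 2, 4, 5}  B3 = {0, 1, 2, 3, 4}
Tree: B1–B2, B1–B3
Each bag holds 5 vertices, so the decomposition has width 4, which upper-bounds the treewidth. Conversely, {0, 1, 2, 3, 4} is a clique of size 5, and the vertices of any clique must share a bag in every tree decomposition; so some bag has ≥ 5 vertices and tw(G) ≥ 4. Hence tw(G) = 4 exactly.

4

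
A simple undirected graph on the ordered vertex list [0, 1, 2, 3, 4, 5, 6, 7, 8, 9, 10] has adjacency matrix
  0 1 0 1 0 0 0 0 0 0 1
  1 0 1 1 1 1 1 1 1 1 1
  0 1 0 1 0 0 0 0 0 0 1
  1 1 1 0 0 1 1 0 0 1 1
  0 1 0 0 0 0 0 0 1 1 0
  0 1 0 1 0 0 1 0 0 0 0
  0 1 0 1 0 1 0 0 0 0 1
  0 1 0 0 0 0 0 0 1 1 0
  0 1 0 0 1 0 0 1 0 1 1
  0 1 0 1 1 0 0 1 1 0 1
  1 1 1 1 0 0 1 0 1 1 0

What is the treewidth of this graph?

3

A width-3 tree decomposition is:
Bags: B1 = {1, 3, 6, 10}  B2 = {1, 2, 3, 10}  B3 = {1, 3, 9, 10}  B4 = {1, 8, 9, 10}  B5 = {0, 1, 3, 10}  B6 = {1, 3, 5, 6}  B7 = {1, 7, 8, 9}  B8 = {1, 4, 8, 9}
Tree: B1–B2, B1–B3, B3–B4, B1–B5, B1–B6, B4–B7, B4–B8
The largest bag has 4 vertices, giving width 3; this decomposition certifies tw(G) ≤ 3. For the lower bound, the 4 vertices {1, 8, 9, 10} are pairwise adjacent, and any tree decomposition puts a clique entirely inside one bag — forcing width ≥ 3. Therefore the treewidth is 3.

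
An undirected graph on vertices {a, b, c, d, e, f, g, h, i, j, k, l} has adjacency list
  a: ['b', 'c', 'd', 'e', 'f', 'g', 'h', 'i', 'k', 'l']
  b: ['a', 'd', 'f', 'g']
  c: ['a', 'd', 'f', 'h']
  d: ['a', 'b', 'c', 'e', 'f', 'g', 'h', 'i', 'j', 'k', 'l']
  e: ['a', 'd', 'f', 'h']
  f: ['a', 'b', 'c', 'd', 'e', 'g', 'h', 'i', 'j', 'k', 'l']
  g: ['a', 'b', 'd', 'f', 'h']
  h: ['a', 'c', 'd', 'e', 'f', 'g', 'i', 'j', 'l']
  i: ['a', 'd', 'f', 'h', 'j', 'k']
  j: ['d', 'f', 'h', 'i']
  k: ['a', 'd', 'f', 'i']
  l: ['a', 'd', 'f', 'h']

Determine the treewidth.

A width-4 tree decomposition is:
Bags: B1 = {a, c, d, f, h}  B2 = {a, d, f, h, i}  B3 = {a, d, f, h, l}  B4 = {a, d, e, f, h}  B5 = {a, d, f, i, k}  B6 = {a, d, f, g, h}  B7 = {a, b, d, f, g}  B8 = {d, f, h, i, j}
Tree: B1–B2, B2–B3, B2–B4, B2–B5, B1–B6, B6–B7, B2–B8
Every bag has size at most 5, so the width is 5 − 1 = 4 and tw(G) ≤ 4. Conversely, {d, f, h, i, j} is a clique of size 5, and the vertices of any clique must share a bag in every tree decomposition; so some bag has ≥ 5 vertices and tw(G) ≥ 4. Therefore the treewidth is 4.

4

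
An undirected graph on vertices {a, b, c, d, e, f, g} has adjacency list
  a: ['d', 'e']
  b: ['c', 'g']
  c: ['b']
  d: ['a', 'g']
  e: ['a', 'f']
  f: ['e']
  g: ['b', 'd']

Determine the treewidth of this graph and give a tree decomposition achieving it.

Each bag holds 2 vertices, so the decomposition has width 1, which upper-bounds the treewidth. G has an edge, so its treewidth is at least 1. Therefore the treewidth is 1.

Treewidth 1.
One optimal decomposition is:
Bags: B1 = {b, c}  B2 = {b, g}  B3 = {d, g}  B4 = {a, d}  B5 = {a, e}  B6 = {e, f}
Tree: B1–B2, B2–B3, B3–B4, B4–B5, B5–B6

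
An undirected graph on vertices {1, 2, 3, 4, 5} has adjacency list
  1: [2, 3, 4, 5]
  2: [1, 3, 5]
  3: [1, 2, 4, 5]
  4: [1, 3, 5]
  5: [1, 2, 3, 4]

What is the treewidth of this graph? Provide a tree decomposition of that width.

Each bag holds 4 vertices, so the decomposition has width 3, which upper-bounds the treewidth. Conversely, {1, 2, 3, 5} is a clique of size 4, and the vertices of any clique must share a bag in every tree decomposition; so some bag has ≥ 4 vertices and tw(G) ≥ 3. Hence tw(G) = 3 exactly.

Treewidth 3.
One optimal decomposition is:
Bags: B1 = {1, 3, 4, 5}  B2 = {1, 2, 3, 5}
Tree: B1–B2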